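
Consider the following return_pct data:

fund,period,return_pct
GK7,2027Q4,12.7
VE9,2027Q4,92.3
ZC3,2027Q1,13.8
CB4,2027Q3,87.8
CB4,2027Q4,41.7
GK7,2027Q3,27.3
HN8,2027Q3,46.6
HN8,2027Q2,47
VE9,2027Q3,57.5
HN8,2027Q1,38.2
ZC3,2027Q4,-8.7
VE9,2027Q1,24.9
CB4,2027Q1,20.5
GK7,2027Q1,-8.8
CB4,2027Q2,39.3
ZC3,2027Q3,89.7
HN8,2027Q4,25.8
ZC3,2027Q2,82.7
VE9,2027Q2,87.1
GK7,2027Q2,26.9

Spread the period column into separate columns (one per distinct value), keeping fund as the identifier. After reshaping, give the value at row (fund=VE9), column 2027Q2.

Wide layout: rows indexed by fund, columns are the 4 distinct period values (2027Q4, 2027Q1, 2027Q3, 2027Q2).
Cell (fund=VE9, period=2027Q2) draws from the long row where fund=VE9 and period=2027Q2, which has return_pct=87.1.

87.1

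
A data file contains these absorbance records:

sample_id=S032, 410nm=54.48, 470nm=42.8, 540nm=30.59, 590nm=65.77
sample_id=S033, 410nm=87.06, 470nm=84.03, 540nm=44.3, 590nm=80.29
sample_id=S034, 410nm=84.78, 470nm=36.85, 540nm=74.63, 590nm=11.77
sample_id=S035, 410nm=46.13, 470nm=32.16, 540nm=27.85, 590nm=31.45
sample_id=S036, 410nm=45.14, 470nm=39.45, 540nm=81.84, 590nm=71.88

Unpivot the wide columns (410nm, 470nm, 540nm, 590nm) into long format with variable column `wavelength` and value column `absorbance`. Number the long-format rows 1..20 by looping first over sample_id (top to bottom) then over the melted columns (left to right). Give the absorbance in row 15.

20 rows total (5 × 4). Row 15: index ⌊(15-1)/4⌋ = 3 into sample_id → S035; (15-1) mod 4 = 2 into the melted columns → 540nm.
So row 15 is (S035, 540nm, 27.85); absorbance = 27.85.

27.85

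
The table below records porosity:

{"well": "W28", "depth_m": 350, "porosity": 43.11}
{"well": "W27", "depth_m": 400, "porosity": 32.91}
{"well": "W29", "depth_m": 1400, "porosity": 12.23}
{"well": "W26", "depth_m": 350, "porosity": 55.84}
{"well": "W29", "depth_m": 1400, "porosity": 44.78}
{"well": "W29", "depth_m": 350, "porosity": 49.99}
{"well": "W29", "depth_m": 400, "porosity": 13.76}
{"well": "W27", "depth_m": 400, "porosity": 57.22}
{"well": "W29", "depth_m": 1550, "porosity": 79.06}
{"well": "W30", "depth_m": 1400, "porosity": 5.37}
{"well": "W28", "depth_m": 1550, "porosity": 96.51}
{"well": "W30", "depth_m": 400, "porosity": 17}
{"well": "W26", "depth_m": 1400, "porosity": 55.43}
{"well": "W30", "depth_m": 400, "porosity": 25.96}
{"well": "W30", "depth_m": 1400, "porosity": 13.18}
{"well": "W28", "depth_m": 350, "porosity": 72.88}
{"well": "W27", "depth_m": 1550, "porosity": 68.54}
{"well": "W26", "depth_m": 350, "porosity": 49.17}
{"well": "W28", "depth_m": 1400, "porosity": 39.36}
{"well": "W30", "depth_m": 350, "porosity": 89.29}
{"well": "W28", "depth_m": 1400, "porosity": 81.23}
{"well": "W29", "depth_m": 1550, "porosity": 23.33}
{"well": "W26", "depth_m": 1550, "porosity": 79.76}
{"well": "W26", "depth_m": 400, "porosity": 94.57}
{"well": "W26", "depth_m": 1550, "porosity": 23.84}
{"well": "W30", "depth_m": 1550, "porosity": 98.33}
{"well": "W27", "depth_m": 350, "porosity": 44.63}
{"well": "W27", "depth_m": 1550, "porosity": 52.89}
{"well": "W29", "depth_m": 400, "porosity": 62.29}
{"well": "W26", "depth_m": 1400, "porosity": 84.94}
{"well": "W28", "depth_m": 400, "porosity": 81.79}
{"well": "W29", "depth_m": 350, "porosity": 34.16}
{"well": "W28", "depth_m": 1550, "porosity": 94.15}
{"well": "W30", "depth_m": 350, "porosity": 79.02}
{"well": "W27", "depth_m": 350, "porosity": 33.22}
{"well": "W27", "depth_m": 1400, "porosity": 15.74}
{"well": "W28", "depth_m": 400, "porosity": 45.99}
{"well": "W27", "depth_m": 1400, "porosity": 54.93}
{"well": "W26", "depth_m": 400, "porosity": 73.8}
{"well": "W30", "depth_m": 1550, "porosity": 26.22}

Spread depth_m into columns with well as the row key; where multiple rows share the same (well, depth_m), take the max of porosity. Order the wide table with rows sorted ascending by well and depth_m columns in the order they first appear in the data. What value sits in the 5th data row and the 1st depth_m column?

With rows sorted ascending by well, row 5 is well=W30. depth_m columns in first-appearance order: 350, 400, 1400, 1550; column 1 is 350.
Long rows with well=W30, depth_m=350: max(89.29, 79.02) = 89.29.

89.29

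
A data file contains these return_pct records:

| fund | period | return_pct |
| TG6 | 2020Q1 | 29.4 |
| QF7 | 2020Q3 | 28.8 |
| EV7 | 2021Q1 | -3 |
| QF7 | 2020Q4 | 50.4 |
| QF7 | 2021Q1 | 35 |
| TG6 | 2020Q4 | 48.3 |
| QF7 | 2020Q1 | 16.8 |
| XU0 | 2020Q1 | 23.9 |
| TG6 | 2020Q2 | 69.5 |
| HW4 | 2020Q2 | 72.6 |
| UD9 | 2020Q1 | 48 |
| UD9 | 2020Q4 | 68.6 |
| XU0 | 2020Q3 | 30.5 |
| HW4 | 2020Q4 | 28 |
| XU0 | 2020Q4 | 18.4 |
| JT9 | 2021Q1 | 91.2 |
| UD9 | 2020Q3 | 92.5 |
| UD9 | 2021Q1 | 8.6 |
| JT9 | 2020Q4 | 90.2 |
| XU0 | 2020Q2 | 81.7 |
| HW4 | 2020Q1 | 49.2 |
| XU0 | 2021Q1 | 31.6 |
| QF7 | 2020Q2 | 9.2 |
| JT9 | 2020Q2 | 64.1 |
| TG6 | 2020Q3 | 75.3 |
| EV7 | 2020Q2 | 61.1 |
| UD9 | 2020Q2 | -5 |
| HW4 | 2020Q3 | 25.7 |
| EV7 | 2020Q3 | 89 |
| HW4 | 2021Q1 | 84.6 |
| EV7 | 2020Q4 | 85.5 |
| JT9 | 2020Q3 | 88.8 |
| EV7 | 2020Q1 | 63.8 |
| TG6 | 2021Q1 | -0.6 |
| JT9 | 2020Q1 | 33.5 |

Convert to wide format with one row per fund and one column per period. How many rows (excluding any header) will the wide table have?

7

7 distinct fund values → 7 rows.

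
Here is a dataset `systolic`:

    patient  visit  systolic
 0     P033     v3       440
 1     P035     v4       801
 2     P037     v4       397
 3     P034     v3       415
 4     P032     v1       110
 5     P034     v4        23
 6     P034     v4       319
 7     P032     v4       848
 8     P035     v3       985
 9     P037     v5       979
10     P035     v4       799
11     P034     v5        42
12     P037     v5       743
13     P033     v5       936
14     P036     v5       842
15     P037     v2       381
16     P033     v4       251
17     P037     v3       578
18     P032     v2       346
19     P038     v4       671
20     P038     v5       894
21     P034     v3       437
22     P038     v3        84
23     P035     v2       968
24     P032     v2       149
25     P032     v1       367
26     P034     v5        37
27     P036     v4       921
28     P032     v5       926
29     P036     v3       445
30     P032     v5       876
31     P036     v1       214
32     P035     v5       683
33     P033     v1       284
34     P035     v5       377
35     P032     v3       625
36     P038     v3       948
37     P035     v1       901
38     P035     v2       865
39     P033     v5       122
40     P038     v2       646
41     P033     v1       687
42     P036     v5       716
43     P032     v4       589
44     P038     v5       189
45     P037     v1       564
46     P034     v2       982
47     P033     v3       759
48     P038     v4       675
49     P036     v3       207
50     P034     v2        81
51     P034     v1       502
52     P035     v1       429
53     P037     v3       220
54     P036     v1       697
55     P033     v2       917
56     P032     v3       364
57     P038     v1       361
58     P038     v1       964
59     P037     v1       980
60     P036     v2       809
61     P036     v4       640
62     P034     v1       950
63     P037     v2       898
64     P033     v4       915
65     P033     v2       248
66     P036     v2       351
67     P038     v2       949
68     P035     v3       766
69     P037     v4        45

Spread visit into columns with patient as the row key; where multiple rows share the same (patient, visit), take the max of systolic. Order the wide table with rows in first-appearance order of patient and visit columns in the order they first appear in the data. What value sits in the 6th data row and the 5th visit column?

With rows in first-appearance order of patient, row 6 is patient=P036. visit columns in first-appearance order: v3, v4, v1, v5, v2; column 5 is v2.
Long rows with patient=P036, visit=v2: max(809, 351) = 809.

809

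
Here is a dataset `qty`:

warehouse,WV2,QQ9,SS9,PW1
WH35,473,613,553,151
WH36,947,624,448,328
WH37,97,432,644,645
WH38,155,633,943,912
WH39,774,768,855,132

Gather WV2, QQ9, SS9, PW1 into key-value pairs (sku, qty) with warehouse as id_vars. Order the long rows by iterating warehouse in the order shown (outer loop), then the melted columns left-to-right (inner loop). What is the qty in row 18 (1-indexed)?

768

20 rows total (5 × 4). Row 18: index ⌊(18-1)/4⌋ = 4 into warehouse → WH39; (18-1) mod 4 = 1 into the melted columns → QQ9.
So row 18 is (WH39, QQ9, 768); qty = 768.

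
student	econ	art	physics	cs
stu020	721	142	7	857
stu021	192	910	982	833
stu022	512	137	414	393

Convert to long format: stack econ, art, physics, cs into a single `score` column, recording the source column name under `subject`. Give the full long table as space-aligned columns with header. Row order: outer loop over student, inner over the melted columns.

student  subject  score
stu020   econ     721  
stu020   art      142  
stu020   physics  7    
stu020   cs       857  
stu021   econ     192  
stu021   art      910  
stu021   physics  982  
stu021   cs       833  
stu022   econ     512  
stu022   art      137  
stu022   physics  414  
stu022   cs       393  

Each (student, column) pair becomes one row: 3 × 4 = 12 rows.
For example, (stu020, econ) → score=721.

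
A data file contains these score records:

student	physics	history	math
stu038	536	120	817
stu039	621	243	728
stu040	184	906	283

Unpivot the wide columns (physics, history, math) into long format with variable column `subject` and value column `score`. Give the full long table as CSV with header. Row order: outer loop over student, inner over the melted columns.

Each (student, column) pair becomes one row: 3 × 3 = 9 rows.
For example, (stu038, physics) → score=536.

student,subject,score
stu038,physics,536
stu038,history,120
stu038,math,817
stu039,physics,621
stu039,history,243
stu039,math,728
stu040,physics,184
stu040,history,906
stu040,math,283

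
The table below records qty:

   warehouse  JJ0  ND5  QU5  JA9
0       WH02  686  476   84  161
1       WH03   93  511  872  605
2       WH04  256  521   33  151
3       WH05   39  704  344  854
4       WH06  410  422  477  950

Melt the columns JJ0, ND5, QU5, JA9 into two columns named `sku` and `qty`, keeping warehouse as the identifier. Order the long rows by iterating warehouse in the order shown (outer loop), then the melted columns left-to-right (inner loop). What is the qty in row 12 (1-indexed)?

151

20 rows total (5 × 4). Row 12: index ⌊(12-1)/4⌋ = 2 into warehouse → WH04; (12-1) mod 4 = 3 into the melted columns → JA9.
So row 12 is (WH04, JA9, 151); qty = 151.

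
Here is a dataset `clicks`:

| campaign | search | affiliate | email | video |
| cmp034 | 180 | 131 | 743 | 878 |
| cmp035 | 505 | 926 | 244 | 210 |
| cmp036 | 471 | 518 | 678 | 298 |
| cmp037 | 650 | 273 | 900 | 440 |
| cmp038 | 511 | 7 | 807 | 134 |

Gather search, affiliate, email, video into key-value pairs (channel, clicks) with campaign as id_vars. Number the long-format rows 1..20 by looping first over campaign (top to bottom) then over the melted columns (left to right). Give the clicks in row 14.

273

20 rows total (5 × 4). Row 14: index ⌊(14-1)/4⌋ = 3 into campaign → cmp037; (14-1) mod 4 = 1 into the melted columns → affiliate.
So row 14 is (cmp037, affiliate, 273); clicks = 273.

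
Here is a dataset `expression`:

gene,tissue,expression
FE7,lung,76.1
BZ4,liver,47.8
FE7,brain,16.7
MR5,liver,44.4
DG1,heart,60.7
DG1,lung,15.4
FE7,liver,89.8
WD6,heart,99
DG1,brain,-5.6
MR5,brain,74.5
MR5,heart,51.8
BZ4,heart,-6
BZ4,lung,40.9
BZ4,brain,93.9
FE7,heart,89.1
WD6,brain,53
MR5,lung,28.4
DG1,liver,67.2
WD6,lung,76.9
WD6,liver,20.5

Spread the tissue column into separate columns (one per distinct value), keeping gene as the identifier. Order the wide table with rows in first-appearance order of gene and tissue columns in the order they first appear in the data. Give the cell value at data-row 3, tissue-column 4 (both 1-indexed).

51.8

With rows in first-appearance order of gene, row 3 is gene=MR5. tissue columns in first-appearance order: lung, liver, brain, heart; column 4 is heart.
Long rows with gene=MR5, tissue=heart: expression = 51.8.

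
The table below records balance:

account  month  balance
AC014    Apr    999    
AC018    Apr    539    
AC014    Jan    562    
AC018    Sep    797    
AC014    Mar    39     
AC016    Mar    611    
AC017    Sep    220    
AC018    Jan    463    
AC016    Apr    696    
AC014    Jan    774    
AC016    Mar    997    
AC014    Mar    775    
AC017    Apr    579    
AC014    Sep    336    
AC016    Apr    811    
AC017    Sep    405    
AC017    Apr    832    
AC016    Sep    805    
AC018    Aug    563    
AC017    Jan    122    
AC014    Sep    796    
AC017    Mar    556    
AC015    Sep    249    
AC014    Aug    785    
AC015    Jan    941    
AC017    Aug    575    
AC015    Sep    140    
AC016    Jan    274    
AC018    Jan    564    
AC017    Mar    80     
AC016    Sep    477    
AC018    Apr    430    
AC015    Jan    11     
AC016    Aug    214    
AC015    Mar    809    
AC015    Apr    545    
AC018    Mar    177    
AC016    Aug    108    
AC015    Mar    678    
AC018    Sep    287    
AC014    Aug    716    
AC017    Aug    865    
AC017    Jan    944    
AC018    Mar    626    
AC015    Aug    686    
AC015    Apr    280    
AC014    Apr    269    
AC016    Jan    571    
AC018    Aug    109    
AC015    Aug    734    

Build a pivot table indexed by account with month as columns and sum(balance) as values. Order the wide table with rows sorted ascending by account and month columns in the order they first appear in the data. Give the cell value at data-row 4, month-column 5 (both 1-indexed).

With rows sorted ascending by account, row 4 is account=AC017. month columns in first-appearance order: Apr, Jan, Sep, Mar, Aug; column 5 is Aug.
Long rows with account=AC017, month=Aug: 575 + 865 = 1440.

1440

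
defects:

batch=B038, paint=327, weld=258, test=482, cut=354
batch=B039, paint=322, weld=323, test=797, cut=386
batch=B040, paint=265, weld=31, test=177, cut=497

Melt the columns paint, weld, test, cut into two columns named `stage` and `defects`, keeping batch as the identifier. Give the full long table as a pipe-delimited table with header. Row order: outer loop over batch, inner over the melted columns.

| batch | stage | defects |
| B038 | paint | 327 |
| B038 | weld | 258 |
| B038 | test | 482 |
| B038 | cut | 354 |
| B039 | paint | 322 |
| B039 | weld | 323 |
| B039 | test | 797 |
| B039 | cut | 386 |
| B040 | paint | 265 |
| B040 | weld | 31 |
| B040 | test | 177 |
| B040 | cut | 497 |

Each (batch, column) pair becomes one row: 3 × 4 = 12 rows.
For example, (B038, paint) → defects=327.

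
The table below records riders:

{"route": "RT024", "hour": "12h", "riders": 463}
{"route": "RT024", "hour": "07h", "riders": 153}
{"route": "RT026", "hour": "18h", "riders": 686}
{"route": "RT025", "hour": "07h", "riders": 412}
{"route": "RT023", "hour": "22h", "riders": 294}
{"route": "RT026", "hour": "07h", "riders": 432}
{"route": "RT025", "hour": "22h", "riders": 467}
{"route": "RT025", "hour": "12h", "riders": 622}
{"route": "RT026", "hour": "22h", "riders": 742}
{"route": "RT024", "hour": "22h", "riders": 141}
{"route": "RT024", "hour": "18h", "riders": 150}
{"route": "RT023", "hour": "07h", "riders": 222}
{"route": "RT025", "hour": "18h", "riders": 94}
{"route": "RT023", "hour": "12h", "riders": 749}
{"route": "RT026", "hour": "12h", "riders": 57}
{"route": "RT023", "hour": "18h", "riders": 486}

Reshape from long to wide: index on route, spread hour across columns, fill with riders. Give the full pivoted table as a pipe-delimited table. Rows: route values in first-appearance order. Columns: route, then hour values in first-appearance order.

Columns: route plus the 4 distinct hour values (12h, 07h, 18h, 22h).
For example, row RT024 column 12h takes riders=463 from the long row (RT024, 12h).

| route | 12h | 07h | 18h | 22h |
| RT024 | 463 | 153 | 150 | 141 |
| RT026 | 57 | 432 | 686 | 742 |
| RT025 | 622 | 412 | 94 | 467 |
| RT023 | 749 | 222 | 486 | 294 |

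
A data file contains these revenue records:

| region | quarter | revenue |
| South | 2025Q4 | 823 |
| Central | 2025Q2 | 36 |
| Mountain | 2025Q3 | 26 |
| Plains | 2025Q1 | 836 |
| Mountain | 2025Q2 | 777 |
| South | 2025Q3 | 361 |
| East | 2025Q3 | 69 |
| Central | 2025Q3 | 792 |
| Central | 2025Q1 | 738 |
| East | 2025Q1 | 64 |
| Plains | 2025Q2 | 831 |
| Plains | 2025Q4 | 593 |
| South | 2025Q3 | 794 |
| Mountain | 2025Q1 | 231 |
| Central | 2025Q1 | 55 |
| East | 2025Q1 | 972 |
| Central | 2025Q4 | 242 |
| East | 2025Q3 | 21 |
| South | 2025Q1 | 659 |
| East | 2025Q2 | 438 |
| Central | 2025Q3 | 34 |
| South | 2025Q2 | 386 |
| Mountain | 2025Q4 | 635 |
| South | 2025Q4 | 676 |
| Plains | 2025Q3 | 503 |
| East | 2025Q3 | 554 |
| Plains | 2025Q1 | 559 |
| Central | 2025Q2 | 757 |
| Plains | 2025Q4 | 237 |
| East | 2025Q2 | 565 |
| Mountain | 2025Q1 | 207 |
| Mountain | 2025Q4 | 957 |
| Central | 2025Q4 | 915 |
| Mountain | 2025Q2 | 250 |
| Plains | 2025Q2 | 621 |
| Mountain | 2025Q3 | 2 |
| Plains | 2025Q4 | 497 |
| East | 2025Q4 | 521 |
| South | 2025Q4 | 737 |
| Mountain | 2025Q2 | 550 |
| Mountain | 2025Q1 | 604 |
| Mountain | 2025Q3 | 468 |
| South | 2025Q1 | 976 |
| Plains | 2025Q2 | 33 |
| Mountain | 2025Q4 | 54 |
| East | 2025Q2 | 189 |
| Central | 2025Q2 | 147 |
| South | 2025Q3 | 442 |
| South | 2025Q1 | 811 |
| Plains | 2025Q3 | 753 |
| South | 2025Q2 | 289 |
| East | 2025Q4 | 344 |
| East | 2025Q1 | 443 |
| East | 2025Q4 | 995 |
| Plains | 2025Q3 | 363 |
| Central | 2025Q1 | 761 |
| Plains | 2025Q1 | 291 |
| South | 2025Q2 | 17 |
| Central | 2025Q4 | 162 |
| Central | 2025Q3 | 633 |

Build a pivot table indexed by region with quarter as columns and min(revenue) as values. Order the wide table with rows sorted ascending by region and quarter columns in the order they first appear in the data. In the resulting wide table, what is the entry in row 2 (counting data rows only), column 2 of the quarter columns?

With rows sorted ascending by region, row 2 is region=East. quarter columns in first-appearance order: 2025Q4, 2025Q2, 2025Q3, 2025Q1; column 2 is 2025Q2.
Long rows with region=East, quarter=2025Q2: min(438, 565, 189) = 189.

189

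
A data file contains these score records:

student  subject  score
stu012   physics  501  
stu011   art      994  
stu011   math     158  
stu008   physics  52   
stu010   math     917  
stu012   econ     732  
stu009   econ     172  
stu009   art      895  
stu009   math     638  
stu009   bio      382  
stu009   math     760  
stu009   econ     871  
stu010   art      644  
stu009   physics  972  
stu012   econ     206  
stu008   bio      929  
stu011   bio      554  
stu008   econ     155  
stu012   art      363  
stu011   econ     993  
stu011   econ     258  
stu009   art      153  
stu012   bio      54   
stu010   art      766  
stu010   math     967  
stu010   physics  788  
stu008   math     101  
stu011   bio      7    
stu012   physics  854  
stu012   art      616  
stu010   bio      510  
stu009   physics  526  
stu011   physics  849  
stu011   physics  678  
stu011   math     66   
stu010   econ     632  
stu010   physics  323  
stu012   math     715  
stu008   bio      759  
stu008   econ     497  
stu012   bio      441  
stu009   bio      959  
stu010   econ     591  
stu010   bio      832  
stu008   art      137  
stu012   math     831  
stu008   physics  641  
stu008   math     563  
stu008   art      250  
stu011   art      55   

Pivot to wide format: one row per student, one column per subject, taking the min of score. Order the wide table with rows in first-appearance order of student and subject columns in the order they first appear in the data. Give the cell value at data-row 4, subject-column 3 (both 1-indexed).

With rows in first-appearance order of student, row 4 is student=stu010. subject columns in first-appearance order: physics, art, math, econ, bio; column 3 is math.
Long rows with student=stu010, subject=math: min(917, 967) = 917.

917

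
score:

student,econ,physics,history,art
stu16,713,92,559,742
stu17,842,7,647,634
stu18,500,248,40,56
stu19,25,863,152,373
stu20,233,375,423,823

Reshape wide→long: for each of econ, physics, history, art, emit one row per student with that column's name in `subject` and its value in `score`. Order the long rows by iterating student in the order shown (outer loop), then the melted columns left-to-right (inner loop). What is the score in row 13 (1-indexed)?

25

20 rows total (5 × 4). Row 13: index ⌊(13-1)/4⌋ = 3 into student → stu19; (13-1) mod 4 = 0 into the melted columns → econ.
So row 13 is (stu19, econ, 25); score = 25.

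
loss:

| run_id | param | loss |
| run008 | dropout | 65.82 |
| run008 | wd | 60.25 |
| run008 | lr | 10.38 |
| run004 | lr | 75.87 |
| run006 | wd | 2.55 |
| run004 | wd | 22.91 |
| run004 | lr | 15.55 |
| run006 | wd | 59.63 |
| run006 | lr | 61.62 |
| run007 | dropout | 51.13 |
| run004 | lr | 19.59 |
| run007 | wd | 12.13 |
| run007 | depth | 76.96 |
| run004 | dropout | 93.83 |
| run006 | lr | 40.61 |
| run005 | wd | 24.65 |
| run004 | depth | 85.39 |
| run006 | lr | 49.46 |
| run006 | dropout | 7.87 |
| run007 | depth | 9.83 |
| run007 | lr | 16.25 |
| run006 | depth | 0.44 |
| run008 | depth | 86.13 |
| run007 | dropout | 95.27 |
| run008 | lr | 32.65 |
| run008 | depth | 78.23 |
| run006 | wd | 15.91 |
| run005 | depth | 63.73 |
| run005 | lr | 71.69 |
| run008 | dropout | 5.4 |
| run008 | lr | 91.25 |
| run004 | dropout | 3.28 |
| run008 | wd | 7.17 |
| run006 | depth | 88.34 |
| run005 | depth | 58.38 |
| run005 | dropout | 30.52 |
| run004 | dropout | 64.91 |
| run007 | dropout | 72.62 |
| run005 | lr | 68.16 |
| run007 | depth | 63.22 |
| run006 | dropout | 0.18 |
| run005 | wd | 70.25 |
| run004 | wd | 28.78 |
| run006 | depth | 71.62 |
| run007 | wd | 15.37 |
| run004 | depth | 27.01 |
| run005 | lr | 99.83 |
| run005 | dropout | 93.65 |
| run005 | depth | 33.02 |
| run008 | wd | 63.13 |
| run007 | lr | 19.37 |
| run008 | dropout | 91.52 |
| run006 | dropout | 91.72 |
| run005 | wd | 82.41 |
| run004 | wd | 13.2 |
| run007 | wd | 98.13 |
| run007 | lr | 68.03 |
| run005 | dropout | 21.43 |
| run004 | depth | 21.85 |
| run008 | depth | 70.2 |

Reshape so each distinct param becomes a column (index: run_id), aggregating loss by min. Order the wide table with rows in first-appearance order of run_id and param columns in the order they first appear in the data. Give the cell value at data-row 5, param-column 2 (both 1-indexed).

With rows in first-appearance order of run_id, row 5 is run_id=run005. param columns in first-appearance order: dropout, wd, lr, depth; column 2 is wd.
Long rows with run_id=run005, param=wd: min(24.65, 70.25, 82.41) = 24.65.

24.65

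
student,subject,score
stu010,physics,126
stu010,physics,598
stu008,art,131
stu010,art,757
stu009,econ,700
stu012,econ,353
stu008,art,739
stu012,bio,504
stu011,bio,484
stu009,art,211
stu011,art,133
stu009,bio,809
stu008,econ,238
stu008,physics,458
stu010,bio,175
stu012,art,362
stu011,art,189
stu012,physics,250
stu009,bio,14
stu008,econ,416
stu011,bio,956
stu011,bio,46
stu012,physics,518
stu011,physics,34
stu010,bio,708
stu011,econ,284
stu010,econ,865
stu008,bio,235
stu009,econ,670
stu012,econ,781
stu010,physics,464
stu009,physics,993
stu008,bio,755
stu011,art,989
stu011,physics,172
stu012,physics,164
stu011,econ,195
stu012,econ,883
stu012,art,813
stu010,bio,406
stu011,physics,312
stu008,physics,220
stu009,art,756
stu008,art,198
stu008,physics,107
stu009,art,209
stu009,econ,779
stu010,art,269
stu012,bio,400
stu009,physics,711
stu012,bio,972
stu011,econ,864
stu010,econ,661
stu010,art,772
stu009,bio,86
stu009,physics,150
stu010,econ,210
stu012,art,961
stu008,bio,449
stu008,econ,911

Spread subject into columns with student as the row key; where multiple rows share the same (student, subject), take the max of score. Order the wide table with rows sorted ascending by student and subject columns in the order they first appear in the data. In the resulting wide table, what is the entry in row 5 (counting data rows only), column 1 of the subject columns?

With rows sorted ascending by student, row 5 is student=stu012. subject columns in first-appearance order: physics, art, econ, bio; column 1 is physics.
Long rows with student=stu012, subject=physics: max(250, 518, 164) = 518.

518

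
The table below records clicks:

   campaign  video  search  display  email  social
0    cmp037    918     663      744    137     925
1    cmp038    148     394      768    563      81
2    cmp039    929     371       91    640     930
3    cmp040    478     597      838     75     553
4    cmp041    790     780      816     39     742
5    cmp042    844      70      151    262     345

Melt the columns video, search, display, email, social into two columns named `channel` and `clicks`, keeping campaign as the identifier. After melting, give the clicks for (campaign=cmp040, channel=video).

Unpivoting turns each (campaign, wide-column) pair into one long row.
The wide cell at row cmp040, column video holds 478, so the long row (cmp040, video) has clicks=478.

478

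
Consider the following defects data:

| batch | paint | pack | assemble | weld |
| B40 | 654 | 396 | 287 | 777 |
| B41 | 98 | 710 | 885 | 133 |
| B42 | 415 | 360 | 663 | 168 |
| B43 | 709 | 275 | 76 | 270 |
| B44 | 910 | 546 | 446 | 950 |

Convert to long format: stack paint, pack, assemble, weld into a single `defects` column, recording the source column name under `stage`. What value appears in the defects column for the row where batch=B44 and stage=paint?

Unpivoting turns each (batch, wide-column) pair into one long row.
The wide cell at row B44, column paint holds 910, so the long row (B44, paint) has defects=910.

910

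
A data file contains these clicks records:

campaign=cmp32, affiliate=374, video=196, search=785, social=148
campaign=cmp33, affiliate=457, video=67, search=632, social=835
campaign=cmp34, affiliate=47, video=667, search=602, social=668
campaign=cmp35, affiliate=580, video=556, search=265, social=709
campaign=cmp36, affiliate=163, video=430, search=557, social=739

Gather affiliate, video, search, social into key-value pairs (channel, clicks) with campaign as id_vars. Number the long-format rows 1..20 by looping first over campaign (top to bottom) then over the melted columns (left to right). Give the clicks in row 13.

580

20 rows total (5 × 4). Row 13: index ⌊(13-1)/4⌋ = 3 into campaign → cmp35; (13-1) mod 4 = 0 into the melted columns → affiliate.
So row 13 is (cmp35, affiliate, 580); clicks = 580.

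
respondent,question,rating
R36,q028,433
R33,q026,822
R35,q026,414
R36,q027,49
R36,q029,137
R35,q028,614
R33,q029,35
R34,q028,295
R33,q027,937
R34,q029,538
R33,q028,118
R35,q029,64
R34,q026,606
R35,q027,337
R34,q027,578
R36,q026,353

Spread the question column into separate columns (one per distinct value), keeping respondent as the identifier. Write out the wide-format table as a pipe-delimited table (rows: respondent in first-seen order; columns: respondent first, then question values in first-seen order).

Columns: respondent plus the 4 distinct question values (q028, q026, q027, q029).
For example, row R36 column q028 takes rating=433 from the long row (R36, q028).

| respondent | q028 | q026 | q027 | q029 |
| R36 | 433 | 353 | 49 | 137 |
| R33 | 118 | 822 | 937 | 35 |
| R35 | 614 | 414 | 337 | 64 |
| R34 | 295 | 606 | 578 | 538 |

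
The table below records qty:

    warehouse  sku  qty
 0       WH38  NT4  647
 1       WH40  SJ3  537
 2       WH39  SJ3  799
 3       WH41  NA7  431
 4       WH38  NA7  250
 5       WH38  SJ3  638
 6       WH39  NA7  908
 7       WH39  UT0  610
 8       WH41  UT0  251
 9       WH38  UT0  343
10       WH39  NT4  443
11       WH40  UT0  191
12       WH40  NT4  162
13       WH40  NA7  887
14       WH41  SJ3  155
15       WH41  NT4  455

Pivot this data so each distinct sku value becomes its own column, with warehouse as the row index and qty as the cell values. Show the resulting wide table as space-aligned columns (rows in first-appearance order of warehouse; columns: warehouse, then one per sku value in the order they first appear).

warehouse  NT4  SJ3  NA7  UT0
WH38       647  638  250  343
WH40       162  537  887  191
WH39       443  799  908  610
WH41       455  155  431  251

Columns: warehouse plus the 4 distinct sku values (NT4, SJ3, NA7, UT0).
For example, row WH38 column NT4 takes qty=647 from the long row (WH38, NT4).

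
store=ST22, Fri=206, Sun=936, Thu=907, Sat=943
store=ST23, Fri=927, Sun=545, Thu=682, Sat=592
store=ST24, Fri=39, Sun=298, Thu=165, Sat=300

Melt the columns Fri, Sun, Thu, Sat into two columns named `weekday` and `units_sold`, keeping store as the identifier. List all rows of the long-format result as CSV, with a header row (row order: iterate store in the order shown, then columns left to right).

Each (store, column) pair becomes one row: 3 × 4 = 12 rows.
For example, (ST22, Fri) → units_sold=206.

store,weekday,units_sold
ST22,Fri,206
ST22,Sun,936
ST22,Thu,907
ST22,Sat,943
ST23,Fri,927
ST23,Sun,545
ST23,Thu,682
ST23,Sat,592
ST24,Fri,39
ST24,Sun,298
ST24,Thu,165
ST24,Sat,300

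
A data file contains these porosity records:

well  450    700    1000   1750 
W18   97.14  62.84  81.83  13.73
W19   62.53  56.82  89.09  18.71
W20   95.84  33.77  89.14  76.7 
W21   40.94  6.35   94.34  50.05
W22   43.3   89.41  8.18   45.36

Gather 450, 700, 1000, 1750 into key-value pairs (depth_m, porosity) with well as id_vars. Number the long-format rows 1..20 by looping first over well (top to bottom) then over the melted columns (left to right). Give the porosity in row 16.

20 rows total (5 × 4). Row 16: index ⌊(16-1)/4⌋ = 3 into well → W21; (16-1) mod 4 = 3 into the melted columns → 1750.
So row 16 is (W21, 1750, 50.05); porosity = 50.05.

50.05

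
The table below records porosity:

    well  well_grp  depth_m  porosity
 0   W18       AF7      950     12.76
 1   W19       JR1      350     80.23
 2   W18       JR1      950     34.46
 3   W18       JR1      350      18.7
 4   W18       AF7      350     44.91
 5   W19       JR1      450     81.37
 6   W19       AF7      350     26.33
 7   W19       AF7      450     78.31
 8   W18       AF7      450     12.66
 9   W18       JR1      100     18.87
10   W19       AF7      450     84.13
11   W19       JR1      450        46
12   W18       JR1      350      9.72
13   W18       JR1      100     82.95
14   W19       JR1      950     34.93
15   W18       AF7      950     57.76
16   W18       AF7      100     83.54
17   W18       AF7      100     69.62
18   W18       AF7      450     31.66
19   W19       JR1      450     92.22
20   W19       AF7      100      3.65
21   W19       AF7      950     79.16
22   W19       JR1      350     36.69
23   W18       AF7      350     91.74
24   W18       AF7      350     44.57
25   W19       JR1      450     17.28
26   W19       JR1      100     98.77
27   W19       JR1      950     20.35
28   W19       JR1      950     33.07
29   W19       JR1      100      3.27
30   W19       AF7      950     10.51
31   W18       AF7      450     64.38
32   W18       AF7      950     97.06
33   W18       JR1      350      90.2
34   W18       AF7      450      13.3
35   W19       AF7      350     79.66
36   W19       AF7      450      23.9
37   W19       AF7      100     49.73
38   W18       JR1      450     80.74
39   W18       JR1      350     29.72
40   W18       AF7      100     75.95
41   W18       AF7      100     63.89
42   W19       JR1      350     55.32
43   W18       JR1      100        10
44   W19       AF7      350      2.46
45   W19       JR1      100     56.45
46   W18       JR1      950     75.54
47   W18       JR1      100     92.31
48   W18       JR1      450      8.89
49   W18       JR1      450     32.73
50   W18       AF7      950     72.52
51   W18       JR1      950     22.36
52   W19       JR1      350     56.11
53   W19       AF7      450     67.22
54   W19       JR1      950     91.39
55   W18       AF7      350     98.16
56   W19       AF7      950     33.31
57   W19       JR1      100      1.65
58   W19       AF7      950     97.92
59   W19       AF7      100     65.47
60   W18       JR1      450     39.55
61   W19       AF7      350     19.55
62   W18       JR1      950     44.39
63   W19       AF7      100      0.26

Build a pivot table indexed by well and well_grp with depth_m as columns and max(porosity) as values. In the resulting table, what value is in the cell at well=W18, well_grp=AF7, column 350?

98.16

Rows with well=W18, well_grp=AF7 and depth_m=350: porosity values are 44.91, 91.74, 44.57, 98.16.
max(44.91, 91.74, 44.57, 98.16) = 98.16.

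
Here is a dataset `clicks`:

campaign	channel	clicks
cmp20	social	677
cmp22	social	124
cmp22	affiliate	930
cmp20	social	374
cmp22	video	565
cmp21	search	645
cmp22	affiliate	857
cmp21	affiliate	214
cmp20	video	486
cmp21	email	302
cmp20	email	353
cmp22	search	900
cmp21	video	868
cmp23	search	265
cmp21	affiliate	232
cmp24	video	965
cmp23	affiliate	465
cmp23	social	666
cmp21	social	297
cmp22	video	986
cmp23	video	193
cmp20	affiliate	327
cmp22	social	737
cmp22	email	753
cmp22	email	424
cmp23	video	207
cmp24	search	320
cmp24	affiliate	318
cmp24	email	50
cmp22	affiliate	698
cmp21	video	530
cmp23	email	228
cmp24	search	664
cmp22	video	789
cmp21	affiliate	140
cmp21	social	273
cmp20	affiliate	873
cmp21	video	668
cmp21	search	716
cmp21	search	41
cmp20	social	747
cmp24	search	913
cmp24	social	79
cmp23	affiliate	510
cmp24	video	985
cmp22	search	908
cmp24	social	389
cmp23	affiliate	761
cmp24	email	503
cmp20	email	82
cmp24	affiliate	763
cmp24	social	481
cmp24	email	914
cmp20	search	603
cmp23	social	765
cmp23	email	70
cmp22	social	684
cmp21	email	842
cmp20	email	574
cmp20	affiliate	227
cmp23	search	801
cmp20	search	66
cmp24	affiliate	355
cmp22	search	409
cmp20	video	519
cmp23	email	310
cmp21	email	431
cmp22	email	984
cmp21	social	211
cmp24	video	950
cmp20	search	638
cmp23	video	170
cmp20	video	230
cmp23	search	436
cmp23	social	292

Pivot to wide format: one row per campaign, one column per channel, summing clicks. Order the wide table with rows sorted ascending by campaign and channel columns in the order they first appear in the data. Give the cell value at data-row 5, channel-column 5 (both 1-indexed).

With rows sorted ascending by campaign, row 5 is campaign=cmp24. channel columns in first-appearance order: social, affiliate, video, search, email; column 5 is email.
Long rows with campaign=cmp24, channel=email: 50 + 503 + 914 = 1467.

1467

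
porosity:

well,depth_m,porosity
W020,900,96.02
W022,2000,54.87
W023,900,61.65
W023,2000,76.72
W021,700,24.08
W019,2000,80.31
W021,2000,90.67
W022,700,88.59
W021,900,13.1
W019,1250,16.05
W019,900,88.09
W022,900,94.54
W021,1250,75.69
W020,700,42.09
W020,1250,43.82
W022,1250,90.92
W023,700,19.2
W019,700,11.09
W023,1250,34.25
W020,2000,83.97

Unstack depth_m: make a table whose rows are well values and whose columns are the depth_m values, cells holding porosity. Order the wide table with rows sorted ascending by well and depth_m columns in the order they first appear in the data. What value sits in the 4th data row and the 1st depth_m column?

94.54

With rows sorted ascending by well, row 4 is well=W022. depth_m columns in first-appearance order: 900, 2000, 700, 1250; column 1 is 900.
Long rows with well=W022, depth_m=900: porosity = 94.54.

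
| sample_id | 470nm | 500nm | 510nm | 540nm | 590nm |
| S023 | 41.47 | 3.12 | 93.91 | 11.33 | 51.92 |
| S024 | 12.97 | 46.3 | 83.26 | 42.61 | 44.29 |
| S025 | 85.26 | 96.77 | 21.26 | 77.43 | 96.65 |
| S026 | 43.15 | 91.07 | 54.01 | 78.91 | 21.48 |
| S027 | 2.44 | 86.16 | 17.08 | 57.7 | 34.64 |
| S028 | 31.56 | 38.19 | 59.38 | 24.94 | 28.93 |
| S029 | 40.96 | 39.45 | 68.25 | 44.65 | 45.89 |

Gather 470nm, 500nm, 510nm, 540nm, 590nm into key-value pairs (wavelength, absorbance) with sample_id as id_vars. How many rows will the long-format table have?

7 sample_id values × 5 melted columns = 35 rows.

35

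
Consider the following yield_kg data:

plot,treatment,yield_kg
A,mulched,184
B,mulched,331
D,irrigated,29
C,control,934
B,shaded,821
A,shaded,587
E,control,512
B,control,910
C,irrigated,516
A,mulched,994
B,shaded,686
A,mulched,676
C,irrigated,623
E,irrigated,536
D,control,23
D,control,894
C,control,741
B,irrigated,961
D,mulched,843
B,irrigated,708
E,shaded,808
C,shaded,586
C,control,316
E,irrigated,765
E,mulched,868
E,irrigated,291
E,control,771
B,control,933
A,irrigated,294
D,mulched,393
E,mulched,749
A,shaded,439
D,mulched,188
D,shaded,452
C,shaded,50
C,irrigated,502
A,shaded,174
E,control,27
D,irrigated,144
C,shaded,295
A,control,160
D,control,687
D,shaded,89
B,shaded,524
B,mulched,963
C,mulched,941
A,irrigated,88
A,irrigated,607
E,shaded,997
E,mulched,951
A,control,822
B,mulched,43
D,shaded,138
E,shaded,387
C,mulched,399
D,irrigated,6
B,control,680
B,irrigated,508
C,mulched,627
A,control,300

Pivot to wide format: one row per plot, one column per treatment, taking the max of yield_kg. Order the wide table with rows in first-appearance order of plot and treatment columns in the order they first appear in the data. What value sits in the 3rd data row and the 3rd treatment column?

With rows in first-appearance order of plot, row 3 is plot=D. treatment columns in first-appearance order: mulched, irrigated, control, shaded; column 3 is control.
Long rows with plot=D, treatment=control: max(23, 894, 687) = 894.

894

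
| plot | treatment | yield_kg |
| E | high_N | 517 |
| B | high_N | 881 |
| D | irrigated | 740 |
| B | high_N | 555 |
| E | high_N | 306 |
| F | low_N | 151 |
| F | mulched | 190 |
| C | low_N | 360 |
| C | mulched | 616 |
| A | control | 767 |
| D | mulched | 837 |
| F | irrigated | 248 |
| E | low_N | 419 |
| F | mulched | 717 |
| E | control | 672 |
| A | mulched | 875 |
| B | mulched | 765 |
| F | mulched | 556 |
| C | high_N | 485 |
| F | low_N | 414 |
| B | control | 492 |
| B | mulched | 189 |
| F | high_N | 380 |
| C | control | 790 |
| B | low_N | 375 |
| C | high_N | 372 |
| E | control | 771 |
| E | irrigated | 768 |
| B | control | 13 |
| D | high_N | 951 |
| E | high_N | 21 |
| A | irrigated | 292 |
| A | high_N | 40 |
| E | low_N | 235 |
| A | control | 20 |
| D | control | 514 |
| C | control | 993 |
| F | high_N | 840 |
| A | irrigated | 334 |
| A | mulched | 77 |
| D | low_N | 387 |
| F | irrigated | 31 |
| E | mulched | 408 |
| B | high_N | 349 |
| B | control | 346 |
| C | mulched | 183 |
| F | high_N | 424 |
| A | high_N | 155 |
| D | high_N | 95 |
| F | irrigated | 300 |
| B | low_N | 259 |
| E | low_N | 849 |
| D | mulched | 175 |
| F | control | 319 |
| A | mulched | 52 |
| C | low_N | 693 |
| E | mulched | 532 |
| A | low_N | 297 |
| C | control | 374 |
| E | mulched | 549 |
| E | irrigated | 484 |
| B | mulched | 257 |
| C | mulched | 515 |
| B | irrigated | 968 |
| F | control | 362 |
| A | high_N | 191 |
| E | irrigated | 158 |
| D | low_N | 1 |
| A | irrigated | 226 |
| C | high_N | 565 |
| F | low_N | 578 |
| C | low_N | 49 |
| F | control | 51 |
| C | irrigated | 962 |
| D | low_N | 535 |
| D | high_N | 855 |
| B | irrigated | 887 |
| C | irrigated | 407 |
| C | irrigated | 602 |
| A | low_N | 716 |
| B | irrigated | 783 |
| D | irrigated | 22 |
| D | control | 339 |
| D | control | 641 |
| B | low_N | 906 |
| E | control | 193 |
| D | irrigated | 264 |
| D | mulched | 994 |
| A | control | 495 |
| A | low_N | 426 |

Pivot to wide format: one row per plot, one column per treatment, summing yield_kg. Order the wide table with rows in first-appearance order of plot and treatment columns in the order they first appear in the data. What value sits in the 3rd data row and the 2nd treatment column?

With rows in first-appearance order of plot, row 3 is plot=D. treatment columns in first-appearance order: high_N, irrigated, low_N, mulched, control; column 2 is irrigated.
Long rows with plot=D, treatment=irrigated: 740 + 22 + 264 = 1026.

1026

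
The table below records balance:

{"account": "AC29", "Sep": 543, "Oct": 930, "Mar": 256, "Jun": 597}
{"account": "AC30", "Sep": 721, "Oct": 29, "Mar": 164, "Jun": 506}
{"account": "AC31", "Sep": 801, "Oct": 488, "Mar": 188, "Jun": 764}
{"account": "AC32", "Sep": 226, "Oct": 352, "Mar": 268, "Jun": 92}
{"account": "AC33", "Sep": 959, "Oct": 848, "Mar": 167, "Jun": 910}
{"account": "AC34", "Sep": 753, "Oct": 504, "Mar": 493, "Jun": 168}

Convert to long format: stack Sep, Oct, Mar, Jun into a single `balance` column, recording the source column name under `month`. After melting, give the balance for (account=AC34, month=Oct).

Unpivoting turns each (account, wide-column) pair into one long row.
The wide cell at row AC34, column Oct holds 504, so the long row (AC34, Oct) has balance=504.

504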